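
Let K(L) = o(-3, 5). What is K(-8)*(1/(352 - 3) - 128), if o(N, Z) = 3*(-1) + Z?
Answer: -89342/349 ≈ -255.99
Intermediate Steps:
o(N, Z) = -3 + Z
K(L) = 2 (K(L) = -3 + 5 = 2)
K(-8)*(1/(352 - 3) - 128) = 2*(1/(352 - 3) - 128) = 2*(1/349 - 128) = 2*(-44671/349) = -89342/349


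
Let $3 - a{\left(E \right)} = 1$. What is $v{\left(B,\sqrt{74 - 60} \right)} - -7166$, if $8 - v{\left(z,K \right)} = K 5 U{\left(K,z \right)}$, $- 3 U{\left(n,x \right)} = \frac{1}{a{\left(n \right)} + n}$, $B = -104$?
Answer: $\frac{21529}{3} - \frac{\sqrt{14}}{3} \approx 7175.1$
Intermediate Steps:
$a{\left(E \right)} = 2$ ($a{\left(E \right)} = 3 - 1 = 2$)
$U{\left(n,x \right)} = - \frac{1}{3 \left(2 + n\right)}$
$v{\left(z,K \right)} = 8 + \frac{5 K}{6 + 3 K}$ ($v{\left(z,K \right)} = 8 - K 5 \left(- \frac{1}{6 + 3 K}\right) = 8 - 5 K \left(- \frac{1}{6 + 3 K}\right) = 8 - - \frac{5 K}{6 + 3 K} = 8 + \frac{5 K}{6 + 3 K}$)
$v{\left(B,\sqrt{74 - 60} \right)} - -7166 = \frac{48 + 29 \sqrt{74 - 60}}{3 \left(2 + \sqrt{74 - 60}\right)} - -7166 = \frac{48 + 29 \sqrt{14}}{3 \left(2 + \sqrt{14}\right)} + 7166 = 7166 + \frac{48 + 29 \sqrt{14}}{3 \left(2 + \sqrt{14}\right)}$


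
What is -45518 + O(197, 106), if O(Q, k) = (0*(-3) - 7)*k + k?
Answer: -46154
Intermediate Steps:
O(Q, k) = -6*k (O(Q, k) = (0 - 7)*k + k = -7*k + k = -6*k)
-45518 + O(197, 106) = -45518 - 6*106 = -45518 - 636 = -46154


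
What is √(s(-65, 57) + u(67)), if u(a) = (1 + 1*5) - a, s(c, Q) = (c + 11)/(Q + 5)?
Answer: I*√59458/31 ≈ 7.8658*I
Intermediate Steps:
s(c, Q) = (11 + c)/(5 + Q)
u(a) = 6 - a (u(a) = (1 + 5) - a = 6 - a)
√(s(-65, 57) + u(67)) = √((11 - 65)/(5 + 57) + (6 - 1*67)) = √(-54/62 + (6 - 67)) = √((1/62)*(-54) - 61) = √(-27/31 - 61) = √(-1918/31) = I*√59458/31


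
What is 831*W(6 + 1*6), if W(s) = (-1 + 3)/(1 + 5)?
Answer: 277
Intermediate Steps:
W(s) = ⅓ (W(s) = 2/6 = 2*(⅙) = ⅓)
831*W(6 + 1*6) = 831*(⅓) = 277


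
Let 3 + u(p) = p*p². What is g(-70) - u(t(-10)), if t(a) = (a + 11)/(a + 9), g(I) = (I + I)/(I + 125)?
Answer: 16/11 ≈ 1.4545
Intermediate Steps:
g(I) = 2*I/(125 + I) (g(I) = (2*I)/(125 + I) = 2*I/(125 + I))
t(a) = (11 + a)/(9 + a)
u(p) = -3 + p³ (u(p) = -3 + p*p² = -3 + p³)
g(-70) - u(t(-10)) = 2*(-70)/(125 - 70) - (-3 + ((11 - 10)/(9 - 10))³) = 2*(-70)/55 - (-3 + (1/(-1))³) = 2*(-70)*(1/55) - (-3 + (-1*1)³) = -28/11 - (-3 + (-1)³) = -28/11 - (-3 - 1) = -28/11 - 1*(-4) = -28/11 + 4 = 16/11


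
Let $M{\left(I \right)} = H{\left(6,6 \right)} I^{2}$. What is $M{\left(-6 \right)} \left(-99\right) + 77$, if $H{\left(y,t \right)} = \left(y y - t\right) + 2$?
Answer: $-113971$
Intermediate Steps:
$H{\left(y,t \right)} = 2 + y^{2} - t$ ($H{\left(y,t \right)} = \left(y^{2} - t\right) + 2 = 2 + y^{2} - t$)
$M{\left(I \right)} = 32 I^{2}$ ($M{\left(I \right)} = \left(2 + 6^{2} - 6\right) I^{2} = \left(2 + 36 - 6\right) I^{2} = 32 I^{2}$)
$M{\left(-6 \right)} \left(-99\right) + 77 = 32 \left(-6\right)^{2} \left(-99\right) + 77 = 32 \cdot 36 \left(-99\right) + 77 = 1152 \left(-99\right) + 77 = -114048 + 77 = -113971$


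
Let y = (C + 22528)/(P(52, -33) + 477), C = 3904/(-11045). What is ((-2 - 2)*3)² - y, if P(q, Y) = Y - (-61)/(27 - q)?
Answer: 323910352/3483593 ≈ 92.982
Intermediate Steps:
C = -3904/11045 (C = 3904*(-1/11045) = -3904/11045 ≈ -0.35346)
P(q, Y) = Y + 61/(27 - q)
y = 177727040/3483593 (y = (-3904/11045 + 22528)/((-61 - 27*(-33) - 33*52)/(-27 + 52) + 477) = 248817856/(11045*((-61 + 891 - 1716)/25 + 477)) = 248817856/(11045*((1/25)*(-886) + 477)) = 248817856/(11045*(-886/25 + 477)) = 248817856/(11045*(11039/25)) = (248817856/11045)*(25/11039) = 177727040/3483593 ≈ 51.018)
((-2 - 2)*3)² - y = ((-2 - 2)*3)² - 1*177727040/3483593 = (-4*3)² - 177727040/3483593 = (-12)² - 177727040/3483593 = 144 - 177727040/3483593 = 323910352/3483593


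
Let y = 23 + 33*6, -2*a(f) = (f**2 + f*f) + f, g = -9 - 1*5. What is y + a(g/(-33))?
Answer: 240242/1089 ≈ 220.61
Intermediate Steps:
g = -14 (g = -9 - 5 = -14)
a(f) = -f**2 - f/2 (a(f) = -((f**2 + f*f) + f)/2 = -((f**2 + f**2) + f)/2 = -(2*f**2 + f)/2 = -(f + 2*f**2)/2 = -f**2 - f/2)
y = 221 (y = 23 + 198 = 221)
y + a(g/(-33)) = 221 - (-14/(-33))*(1/2 - 14/(-33)) = 221 - (-14*(-1/33))*(1/2 - 14*(-1/33)) = 221 - 1*14/33*(1/2 + 14/33) = 221 - 1*14/33*61/66 = 221 - 427/1089 = 240242/1089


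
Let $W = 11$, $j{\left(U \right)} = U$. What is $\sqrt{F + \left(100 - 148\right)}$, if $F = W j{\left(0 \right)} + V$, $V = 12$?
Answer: $6 i \approx 6.0 i$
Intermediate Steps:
$F = 12$ ($F = 11 \cdot 0 + 12 = 0 + 12 = 12$)
$\sqrt{F + \left(100 - 148\right)} = \sqrt{12 + \left(100 - 148\right)} = \sqrt{12 - 48} = \sqrt{-36} = 6 i$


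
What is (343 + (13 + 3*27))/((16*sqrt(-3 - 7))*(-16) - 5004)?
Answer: -546687/6423844 + 6992*I*sqrt(10)/1605961 ≈ -0.085103 + 0.013768*I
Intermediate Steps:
(343 + (13 + 3*27))/((16*sqrt(-3 - 7))*(-16) - 5004) = (343 + (13 + 81))/((16*sqrt(-10))*(-16) - 5004) = (343 + 94)/((16*(I*sqrt(10)))*(-16) - 5004) = 437/((16*I*sqrt(10))*(-16) - 5004) = 437/(-256*I*sqrt(10) - 5004) = 437/(-5004 - 256*I*sqrt(10))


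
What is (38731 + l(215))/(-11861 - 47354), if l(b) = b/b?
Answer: -38732/59215 ≈ -0.65409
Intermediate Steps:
l(b) = 1
(38731 + l(215))/(-11861 - 47354) = (38731 + 1)/(-11861 - 47354) = 38732/(-59215) = 38732*(-1/59215) = -38732/59215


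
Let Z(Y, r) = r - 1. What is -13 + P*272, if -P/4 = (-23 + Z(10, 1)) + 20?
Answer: 3251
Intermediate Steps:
Z(Y, r) = -1 + r
P = 12 (P = -4*((-23 + (-1 + 1)) + 20) = -4*((-23 + 0) + 20) = -4*(-23 + 20) = -4*(-3) = 12)
-13 + P*272 = -13 + 12*272 = -13 + 3264 = 3251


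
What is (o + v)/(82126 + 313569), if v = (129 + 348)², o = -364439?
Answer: -27382/79139 ≈ -0.34600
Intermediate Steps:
v = 227529 (v = 477² = 227529)
(o + v)/(82126 + 313569) = (-364439 + 227529)/(82126 + 313569) = -136910/395695 = -136910*1/395695 = -27382/79139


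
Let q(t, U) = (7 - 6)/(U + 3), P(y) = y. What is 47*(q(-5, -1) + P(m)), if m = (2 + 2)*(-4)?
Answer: -1457/2 ≈ -728.50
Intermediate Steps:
m = -16 (m = 4*(-4) = -16)
q(t, U) = 1/(3 + U)
47*(q(-5, -1) + P(m)) = 47*(1/(3 - 1) - 16) = 47*(1/2 - 16) = 47*(½ - 16) = 47*(-31/2) = -1457/2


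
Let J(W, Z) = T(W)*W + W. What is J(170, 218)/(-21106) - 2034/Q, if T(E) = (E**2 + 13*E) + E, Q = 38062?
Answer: -50611972836/200834143 ≈ -252.01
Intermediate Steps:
T(E) = E**2 + 14*E
J(W, Z) = W + W**2*(14 + W) (J(W, Z) = (W*(14 + W))*W + W = W**2*(14 + W) + W = W + W**2*(14 + W))
J(170, 218)/(-21106) - 2034/Q = (170*(1 + 170*(14 + 170)))/(-21106) - 2034/38062 = (170*(1 + 170*184))*(-1/21106) - 2034*1/38062 = (170*(1 + 31280))*(-1/21106) - 1017/19031 = (170*31281)*(-1/21106) - 1017/19031 = 5317770*(-1/21106) - 1017/19031 = -2658885/10553 - 1017/19031 = -50611972836/200834143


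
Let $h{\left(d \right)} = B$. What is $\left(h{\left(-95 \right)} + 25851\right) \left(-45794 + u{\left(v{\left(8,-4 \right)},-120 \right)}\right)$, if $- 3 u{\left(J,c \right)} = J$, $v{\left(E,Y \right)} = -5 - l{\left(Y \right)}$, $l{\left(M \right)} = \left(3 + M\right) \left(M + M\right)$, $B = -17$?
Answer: $- \frac{3548790746}{3} \approx -1.1829 \cdot 10^{9}$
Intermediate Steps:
$l{\left(M \right)} = 2 M \left(3 + M\right)$ ($l{\left(M \right)} = \left(3 + M\right) 2 M = 2 M \left(3 + M\right)$)
$h{\left(d \right)} = -17$
$v{\left(E,Y \right)} = -5 - 2 Y \left(3 + Y\right)$
$u{\left(J,c \right)} = - \frac{J}{3}$
$\left(h{\left(-95 \right)} + 25851\right) \left(-45794 + u{\left(v{\left(8,-4 \right)},-120 \right)}\right) = \left(-17 + 25851\right) \left(-45794 - \frac{-5 - - 8 \left(3 - 4\right)}{3}\right) = 25834 \left(-45794 - \frac{-5 - \left(-8\right) \left(-1\right)}{3}\right) = 25834 \left(-45794 - \frac{-5 - 8}{3}\right) = 25834 \left(-45794 - - \frac{13}{3}\right) = 25834 \left(-45794 + \frac{13}{3}\right) = 25834 \left(- \frac{137369}{3}\right) = - \frac{3548790746}{3}$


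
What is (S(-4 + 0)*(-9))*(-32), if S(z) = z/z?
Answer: 288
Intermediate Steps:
S(z) = 1
(S(-4 + 0)*(-9))*(-32) = (1*(-9))*(-32) = -9*(-32) = 288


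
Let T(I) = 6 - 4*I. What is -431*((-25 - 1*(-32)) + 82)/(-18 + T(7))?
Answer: 38359/40 ≈ 958.97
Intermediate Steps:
-431*((-25 - 1*(-32)) + 82)/(-18 + T(7)) = -431*((-25 - 1*(-32)) + 82)/(-18 + (6 - 4*7)) = -431*((-25 + 32) + 82)/(-18 + (6 - 28)) = -431*(7 + 82)/(-18 - 22) = -38359/(-40) = -38359*(-1)/40 = -431*(-89/40) = 38359/40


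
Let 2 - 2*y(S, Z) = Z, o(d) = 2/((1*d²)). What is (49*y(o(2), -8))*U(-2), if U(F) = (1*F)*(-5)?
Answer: 2450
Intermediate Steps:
o(d) = 2/d² (o(d) = 2/(d²) = 2/d²)
y(S, Z) = 1 - Z/2
U(F) = -5*F (U(F) = F*(-5) = -5*F)
(49*y(o(2), -8))*U(-2) = (49*(1 - ½*(-8)))*(-5*(-2)) = (49*(1 + 4))*10 = (49*5)*10 = 245*10 = 2450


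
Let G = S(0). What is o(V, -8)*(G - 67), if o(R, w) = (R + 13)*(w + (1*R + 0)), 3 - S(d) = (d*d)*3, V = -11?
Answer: 2432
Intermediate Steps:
S(d) = 3 - 3*d² (S(d) = 3 - d*d*3 = 3 - d²*3 = 3 - 3*d²)
G = 3 (G = 3 - 3*0² = 3 - 3*0 = 3 + 0 = 3)
o(R, w) = (13 + R)*(R + w) (o(R, w) = (13 + R)*(w + (R + 0)) = (13 + R)*(w + R) = (13 + R)*(R + w))
o(V, -8)*(G - 67) = ((-11)² + 13*(-11) + 13*(-8) - 11*(-8))*(3 - 67) = (121 - 143 - 104 + 88)*(-64) = -38*(-64) = 2432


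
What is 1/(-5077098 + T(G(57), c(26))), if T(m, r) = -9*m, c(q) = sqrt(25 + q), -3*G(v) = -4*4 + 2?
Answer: -1/5077140 ≈ -1.9696e-7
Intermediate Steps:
G(v) = 14/3 (G(v) = -(-4*4 + 2)/3 = -(-16 + 2)/3 = -1/3*(-14) = 14/3)
1/(-5077098 + T(G(57), c(26))) = 1/(-5077098 - 9*14/3) = 1/(-5077098 - 42) = 1/(-5077140) = -1/5077140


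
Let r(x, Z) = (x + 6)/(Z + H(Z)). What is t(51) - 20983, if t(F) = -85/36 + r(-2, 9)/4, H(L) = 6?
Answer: -3777353/180 ≈ -20985.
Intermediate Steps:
r(x, Z) = (6 + x)/(6 + Z) (r(x, Z) = (x + 6)/(Z + 6) = (6 + x)/(6 + Z))
t(F) = -413/180 (t(F) = -85/36 + ((6 - 2)/(6 + 9))/4 = -85*1/36 + (4/15)*(¼) = -85/36 + ((1/15)*4)*(¼) = -85/36 + (4/15)*(¼) = -85/36 + 1/15 = -413/180)
t(51) - 20983 = -413/180 - 20983 = -3777353/180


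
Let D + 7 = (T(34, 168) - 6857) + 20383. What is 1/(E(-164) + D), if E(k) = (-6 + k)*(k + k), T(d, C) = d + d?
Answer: 1/69347 ≈ 1.4420e-5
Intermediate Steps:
T(d, C) = 2*d
D = 13587 (D = -7 + ((2*34 - 6857) + 20383) = -7 + ((68 - 6857) + 20383) = -7 + (-6789 + 20383) = -7 + 13594 = 13587)
E(k) = 2*k*(-6 + k) (E(k) = (-6 + k)*(2*k) = 2*k*(-6 + k))
1/(E(-164) + D) = 1/(2*(-164)*(-6 - 164) + 13587) = 1/(2*(-164)*(-170) + 13587) = 1/(55760 + 13587) = 1/69347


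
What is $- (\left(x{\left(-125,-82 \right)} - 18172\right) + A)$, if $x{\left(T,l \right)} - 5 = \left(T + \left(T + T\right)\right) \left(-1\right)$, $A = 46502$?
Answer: $-28710$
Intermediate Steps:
$x{\left(T,l \right)} = 5 - 3 T$ ($x{\left(T,l \right)} = 5 + \left(T + \left(T + T\right)\right) \left(-1\right) = 5 + \left(T + 2 T\right) \left(-1\right) = 5 + 3 T \left(-1\right) = 5 - 3 T$)
$- (\left(x{\left(-125,-82 \right)} - 18172\right) + A) = - (\left(\left(5 - -375\right) - 18172\right) + 46502) = - (\left(\left(5 + 375\right) - 18172\right) + 46502) = - (\left(380 - 18172\right) + 46502) = - (-17792 + 46502) = \left(-1\right) 28710 = -28710$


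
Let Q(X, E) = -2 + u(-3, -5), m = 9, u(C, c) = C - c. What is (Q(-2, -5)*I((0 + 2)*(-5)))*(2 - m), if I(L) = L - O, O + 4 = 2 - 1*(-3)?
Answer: 0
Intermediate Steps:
O = 1 (O = -4 + (2 - 1*(-3)) = -4 + (2 + 3) = -4 + 5 = 1)
Q(X, E) = 0 (Q(X, E) = -2 + (-3 - 1*(-5)) = -2 + (-3 + 5) = -2 + 2 = 0)
I(L) = -1 + L (I(L) = L - 1*1 = L - 1 = -1 + L)
(Q(-2, -5)*I((0 + 2)*(-5)))*(2 - m) = (0*(-1 + (0 + 2)*(-5)))*(2 - 1*9) = (0*(-1 + 2*(-5)))*(2 - 9) = (0*(-1 - 10))*(-7) = (0*(-11))*(-7) = 0*(-7) = 0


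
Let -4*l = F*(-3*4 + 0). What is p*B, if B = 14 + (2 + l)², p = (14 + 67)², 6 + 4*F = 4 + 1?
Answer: 1633689/16 ≈ 1.0211e+5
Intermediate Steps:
F = -¼ (F = -3/2 + (4 + 1)/4 = -3/2 + (¼)*5 = -3/2 + 5/4 = -¼ ≈ -0.25000)
l = -¾ (l = -(-1)*(-3*4 + 0)/16 = -(-1)*(-12 + 0)/16 = -(-1)*(-12)/16 = -¼*3 = -¾ ≈ -0.75000)
p = 6561 (p = 81² = 6561)
B = 249/16 (B = 14 + (2 - ¾)² = 14 + (5/4)² = 14 + 25/16 = 249/16 ≈ 15.563)
p*B = 6561*(249/16) = 1633689/16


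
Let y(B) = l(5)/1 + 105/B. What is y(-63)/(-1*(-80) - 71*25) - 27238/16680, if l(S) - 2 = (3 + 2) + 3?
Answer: -4630741/2827260 ≈ -1.6379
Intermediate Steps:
l(S) = 10 (l(S) = 2 + ((3 + 2) + 3) = 2 + (5 + 3) = 2 + 8 = 10)
y(B) = 10 + 105/B (y(B) = 10/1 + 105/B = 10*1 + 105/B = 10 + 105/B)
y(-63)/(-1*(-80) - 71*25) - 27238/16680 = (10 + 105/(-63))/(-1*(-80) - 71*25) - 27238/16680 = (10 + 105*(-1/63))/(80 - 1775) - 27238*1/16680 = (10 - 5/3)/(-1695) - 13619/8340 = (25/3)*(-1/1695) - 13619/8340 = -5/1017 - 13619/8340 = -4630741/2827260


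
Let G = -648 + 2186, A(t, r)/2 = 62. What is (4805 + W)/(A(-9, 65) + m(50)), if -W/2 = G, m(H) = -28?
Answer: 1729/96 ≈ 18.010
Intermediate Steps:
A(t, r) = 124 (A(t, r) = 2*62 = 124)
G = 1538
W = -3076 (W = -2*1538 = -3076)
(4805 + W)/(A(-9, 65) + m(50)) = (4805 - 3076)/(124 - 28) = 1729/96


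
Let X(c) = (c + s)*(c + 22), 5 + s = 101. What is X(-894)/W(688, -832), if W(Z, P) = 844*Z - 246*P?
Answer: 6213/7012 ≈ 0.88605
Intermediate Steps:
s = 96 (s = -5 + 101 = 96)
X(c) = (22 + c)*(96 + c) (X(c) = (c + 96)*(c + 22) = (96 + c)*(22 + c) = (22 + c)*(96 + c))
W(Z, P) = -246*P + 844*Z
X(-894)/W(688, -832) = (2112 + (-894)² + 118*(-894))/(-246*(-832) + 844*688) = (2112 + 799236 - 105492)/(204672 + 580672) = 695856/785344 = 695856*(1/785344) = 6213/7012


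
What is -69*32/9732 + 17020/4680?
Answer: 647105/189774 ≈ 3.4099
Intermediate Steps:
-69*32/9732 + 17020/4680 = -2208*1/9732 + 17020*(1/4680) = -184/811 + 851/234 = 647105/189774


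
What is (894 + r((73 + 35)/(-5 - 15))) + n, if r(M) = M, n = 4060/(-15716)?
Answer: 17451472/19645 ≈ 888.34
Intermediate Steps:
n = -1015/3929 (n = 4060*(-1/15716) = -1015/3929 ≈ -0.25834)
(894 + r((73 + 35)/(-5 - 15))) + n = (894 + (73 + 35)/(-5 - 15)) - 1015/3929 = (894 + 108/(-20)) - 1015/3929 = (894 + 108*(-1/20)) - 1015/3929 = (894 - 27/5) - 1015/3929 = 4443/5 - 1015/3929 = 17451472/19645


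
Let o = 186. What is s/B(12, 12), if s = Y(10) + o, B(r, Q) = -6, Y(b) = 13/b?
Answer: -1873/60 ≈ -31.217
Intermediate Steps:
s = 1873/10 (s = 13/10 + 186 = 1873/10 ≈ 187.30)
s/B(12, 12) = (1873/10)/(-6) = (1873/10)*(-⅙) = -1873/60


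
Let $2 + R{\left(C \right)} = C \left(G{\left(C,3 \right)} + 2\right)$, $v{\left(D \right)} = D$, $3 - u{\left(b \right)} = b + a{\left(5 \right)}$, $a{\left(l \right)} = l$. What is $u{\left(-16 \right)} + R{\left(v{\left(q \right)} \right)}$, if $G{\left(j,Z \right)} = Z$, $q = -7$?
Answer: $-23$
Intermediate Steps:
$u{\left(b \right)} = -2 - b$ ($u{\left(b \right)} = 3 - \left(b + 5\right) = 3 - \left(5 + b\right) = -2 - b$)
$R{\left(C \right)} = -2 + 5 C$ ($R{\left(C \right)} = -2 + C \left(3 + 2\right) = -2 + C 5 = -2 + 5 C$)
$u{\left(-16 \right)} + R{\left(v{\left(q \right)} \right)} = \left(-2 - -16\right) + \left(-2 + 5 \left(-7\right)\right) = \left(-2 + 16\right) - 37 = 14 - 37 = -23$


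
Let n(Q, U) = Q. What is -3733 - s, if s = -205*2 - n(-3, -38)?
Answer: -3326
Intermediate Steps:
s = -407 (s = -205*2 - 1*(-3) = -410 + 3 = -407)
-3733 - s = -3733 - 1*(-407) = -3733 + 407 = -3326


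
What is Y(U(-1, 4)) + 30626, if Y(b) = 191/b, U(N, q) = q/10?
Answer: 62207/2 ≈ 31104.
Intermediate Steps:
U(N, q) = q/10 (U(N, q) = q*(1/10) = q/10)
Y(U(-1, 4)) + 30626 = 191/(((1/10)*4)) + 30626 = 191/(2/5) + 30626 = 191*(5/2) + 30626 = 955/2 + 30626 = 62207/2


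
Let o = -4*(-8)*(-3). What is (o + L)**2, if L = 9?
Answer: 7569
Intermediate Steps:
o = -96 (o = 32*(-3) = -96)
(o + L)**2 = (-96 + 9)**2 = (-87)**2 = 7569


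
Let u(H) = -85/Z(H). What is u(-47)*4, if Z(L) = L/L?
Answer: -340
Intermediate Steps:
Z(L) = 1
u(H) = -85 (u(H) = -85/1 = -85*1 = -85)
u(-47)*4 = -85*4 = -340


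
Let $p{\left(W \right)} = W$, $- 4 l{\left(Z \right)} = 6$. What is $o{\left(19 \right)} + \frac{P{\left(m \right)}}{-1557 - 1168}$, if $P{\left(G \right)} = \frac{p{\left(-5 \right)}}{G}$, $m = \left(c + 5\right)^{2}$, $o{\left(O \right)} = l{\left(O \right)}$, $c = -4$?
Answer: $- \frac{1633}{1090} \approx -1.4982$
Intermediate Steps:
$l{\left(Z \right)} = - \frac{3}{2}$ ($l{\left(Z \right)} = \left(- \frac{1}{4}\right) 6 = - \frac{3}{2}$)
$o{\left(O \right)} = - \frac{3}{2}$
$m = 1$ ($m = \left(-4 + 5\right)^{2} = 1^{2} = 1$)
$P{\left(G \right)} = - \frac{5}{G}$
$o{\left(19 \right)} + \frac{P{\left(m \right)}}{-1557 - 1168} = - \frac{3}{2} + \frac{\left(-5\right) 1^{-1}}{-1557 - 1168} = - \frac{3}{2} + \frac{\left(-5\right) 1}{-2725} = - \frac{3}{2} - - \frac{1}{545} = - \frac{3}{2} + \frac{1}{545} = - \frac{1633}{1090}$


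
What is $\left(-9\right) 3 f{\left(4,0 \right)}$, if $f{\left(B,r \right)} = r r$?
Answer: $0$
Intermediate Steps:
$f{\left(B,r \right)} = r^{2}$
$\left(-9\right) 3 f{\left(4,0 \right)} = \left(-9\right) 3 \cdot 0^{2} = \left(-27\right) 0 = 0$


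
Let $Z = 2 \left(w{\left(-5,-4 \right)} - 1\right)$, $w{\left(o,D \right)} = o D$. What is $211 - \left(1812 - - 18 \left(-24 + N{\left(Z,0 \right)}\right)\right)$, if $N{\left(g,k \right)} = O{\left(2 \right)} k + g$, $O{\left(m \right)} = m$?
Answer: $-1853$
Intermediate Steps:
$w{\left(o,D \right)} = D o$
$Z = 38$ ($Z = 2 \left(\left(-4\right) \left(-5\right) - 1\right) = 2 \left(20 - 1\right) = 2 \cdot 19 = 38$)
$N{\left(g,k \right)} = g + 2 k$ ($N{\left(g,k \right)} = 2 k + g = g + 2 k$)
$211 - \left(1812 - - 18 \left(-24 + N{\left(Z,0 \right)}\right)\right) = 211 - \left(1812 - - 18 \left(-24 + \left(38 + 2 \cdot 0\right)\right)\right) = 211 - \left(1812 - - 18 \left(-24 + \left(38 + 0\right)\right)\right) = 211 - \left(1812 - - 18 \left(-24 + 38\right)\right) = 211 - \left(1812 - \left(-18\right) 14\right) = 211 - \left(1812 - -252\right) = 211 - \left(1812 + 252\right) = 211 - 2064 = -1853$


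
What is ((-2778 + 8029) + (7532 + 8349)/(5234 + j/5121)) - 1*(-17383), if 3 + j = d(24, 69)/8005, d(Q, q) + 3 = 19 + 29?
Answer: 323800898703827/14304033640 ≈ 22637.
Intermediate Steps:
d(Q, q) = 45 (d(Q, q) = -3 + (19 + 29) = -3 + 48 = 45)
j = -4794/1601 (j = -3 + 45/8005 = -3 + 45*(1/8005) = -3 + 9/1601 = -4794/1601 ≈ -2.9944)
((-2778 + 8029) + (7532 + 8349)/(5234 + j/5121)) - 1*(-17383) = ((-2778 + 8029) + (7532 + 8349)/(5234 - 4794/1601/5121)) - 1*(-17383) = (5251 + 15881/(5234 - 4794/1601*1/5121)) + 17383 = (5251 + 15881/(5234 - 1598/2732907)) + 17383 = (5251 + 15881/(14304033640/2732907)) + 17383 = (5251 + 15881*(2732907/14304033640)) + 17383 = (5251 + 43401296067/14304033640) + 17383 = 75153881939707/14304033640 + 17383 = 323800898703827/14304033640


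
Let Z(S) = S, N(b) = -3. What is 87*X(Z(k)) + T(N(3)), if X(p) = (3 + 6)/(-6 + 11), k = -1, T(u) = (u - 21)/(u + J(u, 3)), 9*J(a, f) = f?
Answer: 828/5 ≈ 165.60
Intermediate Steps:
J(a, f) = f/9
T(u) = (-21 + u)/(⅓ + u) (T(u) = (u - 21)/(u + (⅑)*3) = (-21 + u)/(u + ⅓) = (-21 + u)/(⅓ + u))
X(p) = 9/5
87*X(Z(k)) + T(N(3)) = 87*(9/5) + 3*(-21 - 3)/(1 + 3*(-3)) = 783/5 + 3*(-24)/(1 - 9) = 783/5 + 3*(-24)/(-8) = 783/5 + 3*(-⅛)*(-24) = 783/5 + 9 = 828/5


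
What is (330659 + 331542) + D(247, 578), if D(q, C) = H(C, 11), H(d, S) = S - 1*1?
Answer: 662211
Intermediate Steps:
H(d, S) = -1 + S (H(d, S) = S - 1 = -1 + S)
D(q, C) = 10 (D(q, C) = -1 + 11 = 10)
(330659 + 331542) + D(247, 578) = (330659 + 331542) + 10 = 662201 + 10 = 662211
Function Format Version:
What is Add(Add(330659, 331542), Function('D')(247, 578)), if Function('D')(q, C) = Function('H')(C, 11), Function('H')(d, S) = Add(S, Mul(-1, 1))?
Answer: 662211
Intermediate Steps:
Function('H')(d, S) = Add(-1, S) (Function('H')(d, S) = Add(S, -1) = Add(-1, S))
Function('D')(q, C) = 10 (Function('D')(q, C) = Add(-1, 11) = 10)
Add(Add(330659, 331542), Function('D')(247, 578)) = Add(Add(330659, 331542), 10) = Add(662201, 10) = 662211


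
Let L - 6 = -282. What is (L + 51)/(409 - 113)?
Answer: -225/296 ≈ -0.76013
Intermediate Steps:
L = -276 (L = 6 - 282 = -276)
(L + 51)/(409 - 113) = (-276 + 51)/(409 - 113) = -225/296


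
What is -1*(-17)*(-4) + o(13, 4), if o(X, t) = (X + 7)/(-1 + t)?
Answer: -184/3 ≈ -61.333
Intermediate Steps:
o(X, t) = (7 + X)/(-1 + t)
-1*(-17)*(-4) + o(13, 4) = -1*(-17)*(-4) + (7 + 13)/(-1 + 4) = 17*(-4) + 20/3 = -68 + (1/3)*20 = -68 + 20/3 = -184/3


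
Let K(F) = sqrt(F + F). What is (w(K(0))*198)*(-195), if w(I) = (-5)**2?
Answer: -965250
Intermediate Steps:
K(F) = sqrt(2)*sqrt(F) (K(F) = sqrt(2*F) = sqrt(2)*sqrt(F))
w(I) = 25
(w(K(0))*198)*(-195) = (25*198)*(-195) = 4950*(-195) = -965250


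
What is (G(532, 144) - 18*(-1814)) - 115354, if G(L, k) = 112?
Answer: -82590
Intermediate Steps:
(G(532, 144) - 18*(-1814)) - 115354 = (112 - 18*(-1814)) - 115354 = (112 + 32652) - 115354 = 32764 - 115354 = -82590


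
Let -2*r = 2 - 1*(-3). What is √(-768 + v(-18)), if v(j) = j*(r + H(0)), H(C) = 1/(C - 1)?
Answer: I*√705 ≈ 26.552*I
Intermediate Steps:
r = -5/2 (r = -(2 - 1*(-3))/2 = -(2 + 3)/2 = -½*5 = -5/2 ≈ -2.5000)
H(C) = 1/(-1 + C)
v(j) = -7*j/2 (v(j) = j*(-5/2 + 1/(-1 + 0)) = j*(-5/2 + 1/(-1)) = j*(-5/2 - 1) = j*(-7/2) = -7*j/2)
√(-768 + v(-18)) = √(-768 - 7/2*(-18)) = √(-768 + 63) = √(-705) = I*√705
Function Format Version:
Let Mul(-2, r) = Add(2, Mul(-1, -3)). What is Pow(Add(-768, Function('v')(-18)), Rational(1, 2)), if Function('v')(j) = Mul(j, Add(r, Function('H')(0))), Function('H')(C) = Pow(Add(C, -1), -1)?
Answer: Mul(I, Pow(705, Rational(1, 2))) ≈ Mul(26.552, I)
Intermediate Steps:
r = Rational(-5, 2) (r = Mul(Rational(-1, 2), Add(2, Mul(-1, -3))) = Mul(Rational(-1, 2), Add(2, 3)) = Mul(Rational(-1, 2), 5) = Rational(-5, 2) ≈ -2.5000)
Function('H')(C) = Pow(Add(-1, C), -1)
Function('v')(j) = Mul(Rational(-7, 2), j) (Function('v')(j) = Mul(j, Add(Rational(-5, 2), Pow(Add(-1, 0), -1))) = Mul(j, Add(Rational(-5, 2), Pow(-1, -1))) = Mul(j, Add(Rational(-5, 2), -1)) = Mul(j, Rational(-7, 2)) = Mul(Rational(-7, 2), j))
Pow(Add(-768, Function('v')(-18)), Rational(1, 2)) = Pow(Add(-768, Mul(Rational(-7, 2), -18)), Rational(1, 2)) = Pow(Add(-768, 63), Rational(1, 2)) = Pow(-705, Rational(1, 2)) = Mul(I, Pow(705, Rational(1, 2)))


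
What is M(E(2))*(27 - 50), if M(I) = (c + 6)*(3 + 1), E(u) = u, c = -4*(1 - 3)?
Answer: -1288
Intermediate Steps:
c = 8 (c = -4*(-2) = 8)
M(I) = 56 (M(I) = (8 + 6)*(3 + 1) = 14*4 = 56)
M(E(2))*(27 - 50) = 56*(27 - 50) = 56*(-23) = -1288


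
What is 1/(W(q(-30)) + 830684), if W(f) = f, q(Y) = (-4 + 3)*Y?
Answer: 1/830714 ≈ 1.2038e-6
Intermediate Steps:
q(Y) = -Y
1/(W(q(-30)) + 830684) = 1/(-1*(-30) + 830684) = 1/(30 + 830684) = 1/830714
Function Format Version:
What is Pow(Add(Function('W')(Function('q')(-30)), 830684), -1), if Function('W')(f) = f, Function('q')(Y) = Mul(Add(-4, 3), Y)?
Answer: Rational(1, 830714) ≈ 1.2038e-6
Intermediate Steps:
Function('q')(Y) = Mul(-1, Y)
Pow(Add(Function('W')(Function('q')(-30)), 830684), -1) = Pow(Add(Mul(-1, -30), 830684), -1) = Pow(Add(30, 830684), -1) = Pow(830714, -1) = Rational(1, 830714)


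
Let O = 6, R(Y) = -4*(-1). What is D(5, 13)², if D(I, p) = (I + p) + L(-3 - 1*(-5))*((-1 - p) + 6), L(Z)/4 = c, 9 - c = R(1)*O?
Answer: 248004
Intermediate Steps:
R(Y) = 4
c = -15 (c = 9 - 4*6 = 9 - 1*24 = 9 - 24 = -15)
L(Z) = -60 (L(Z) = 4*(-15) = -60)
D(I, p) = -300 + I + 61*p (D(I, p) = (I + p) - 60*((-1 - p) + 6) = (I + p) - 60*(5 - p) = (I + p) + (-300 + 60*p) = -300 + I + 61*p)
D(5, 13)² = (-300 + 5 + 61*13)² = (-300 + 5 + 793)² = 498² = 248004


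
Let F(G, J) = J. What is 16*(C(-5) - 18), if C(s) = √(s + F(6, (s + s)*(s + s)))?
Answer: -288 + 16*√95 ≈ -132.05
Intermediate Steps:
C(s) = √(s + 4*s²) (C(s) = √(s + (s + s)*(s + s)) = √(s + (2*s)*(2*s)) = √(s + 4*s²))
16*(C(-5) - 18) = 16*(√(-5*(1 + 4*(-5))) - 18) = 16*(√(-5*(1 - 20)) - 18) = 16*(√(-5*(-19)) - 18) = 16*(√95 - 18) = 16*(-18 + √95) = -288 + 16*√95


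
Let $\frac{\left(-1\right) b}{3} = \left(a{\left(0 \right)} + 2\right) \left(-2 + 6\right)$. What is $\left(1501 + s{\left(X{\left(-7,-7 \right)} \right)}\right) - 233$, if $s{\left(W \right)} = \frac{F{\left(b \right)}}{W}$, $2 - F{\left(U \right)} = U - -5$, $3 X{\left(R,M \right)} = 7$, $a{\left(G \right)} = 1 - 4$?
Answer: $\frac{8831}{7} \approx 1261.6$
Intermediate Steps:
$a{\left(G \right)} = -3$
$X{\left(R,M \right)} = \frac{7}{3}$ ($X{\left(R,M \right)} = \frac{1}{3} \cdot 7 = \frac{7}{3}$)
$b = 12$ ($b = - 3 \left(-3 + 2\right) \left(-2 + 6\right) = - 3 \left(\left(-1\right) 4\right) = \left(-3\right) \left(-4\right) = 12$)
$F{\left(U \right)} = -3 - U$ ($F{\left(U \right)} = 2 - \left(U - -5\right) = 2 - \left(U + 5\right) = 2 - \left(5 + U\right) = -3 - U$)
$s{\left(W \right)} = - \frac{15}{W}$ ($s{\left(W \right)} = \frac{-3 - 12}{W} = - \frac{15}{W}$)
$\left(1501 + s{\left(X{\left(-7,-7 \right)} \right)}\right) - 233 = \left(1501 - \frac{15}{\frac{7}{3}}\right) - 233 = \left(1501 - \frac{45}{7}\right) - 233 = \frac{10462}{7} - 233 = \frac{8831}{7}$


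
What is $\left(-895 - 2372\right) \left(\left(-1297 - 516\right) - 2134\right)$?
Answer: $12894849$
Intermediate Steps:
$\left(-895 - 2372\right) \left(\left(-1297 - 516\right) - 2134\right) = - 3267 \left(\left(-1297 - 516\right) - 2134\right) = - 3267 \left(-1813 - 2134\right) = \left(-3267\right) \left(-3947\right) = 12894849$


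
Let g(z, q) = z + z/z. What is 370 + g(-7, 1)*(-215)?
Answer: 1660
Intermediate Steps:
g(z, q) = 1 + z (g(z, q) = z + 1 = 1 + z)
370 + g(-7, 1)*(-215) = 370 + (1 - 7)*(-215) = 370 - 6*(-215) = 370 + 1290 = 1660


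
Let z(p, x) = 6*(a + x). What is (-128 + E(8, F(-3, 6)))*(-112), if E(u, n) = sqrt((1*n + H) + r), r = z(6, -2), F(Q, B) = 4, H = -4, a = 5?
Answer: 14336 - 336*sqrt(2) ≈ 13861.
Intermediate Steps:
z(p, x) = 30 + 6*x (z(p, x) = 6*(5 + x) = 30 + 6*x)
r = 18 (r = 30 + 6*(-2) = 30 - 12 = 18)
E(u, n) = sqrt(14 + n) (E(u, n) = sqrt((1*n - 4) + 18) = sqrt((n - 4) + 18) = sqrt((-4 + n) + 18) = sqrt(14 + n))
(-128 + E(8, F(-3, 6)))*(-112) = (-128 + sqrt(14 + 4))*(-112) = (-128 + sqrt(18))*(-112) = (-128 + 3*sqrt(2))*(-112) = 14336 - 336*sqrt(2)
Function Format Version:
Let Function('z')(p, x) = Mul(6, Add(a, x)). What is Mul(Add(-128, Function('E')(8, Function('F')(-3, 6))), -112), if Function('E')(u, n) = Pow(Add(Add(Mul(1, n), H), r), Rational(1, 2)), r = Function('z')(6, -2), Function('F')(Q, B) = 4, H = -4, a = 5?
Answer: Add(14336, Mul(-336, Pow(2, Rational(1, 2)))) ≈ 13861.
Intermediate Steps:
Function('z')(p, x) = Add(30, Mul(6, x)) (Function('z')(p, x) = Mul(6, Add(5, x)) = Add(30, Mul(6, x)))
r = 18 (r = Add(30, Mul(6, -2)) = Add(30, -12) = 18)
Function('E')(u, n) = Pow(Add(14, n), Rational(1, 2)) (Function('E')(u, n) = Pow(Add(Add(Mul(1, n), -4), 18), Rational(1, 2)) = Pow(Add(Add(n, -4), 18), Rational(1, 2)) = Pow(Add(Add(-4, n), 18), Rational(1, 2)) = Pow(Add(14, n), Rational(1, 2)))
Mul(Add(-128, Function('E')(8, Function('F')(-3, 6))), -112) = Mul(Add(-128, Pow(Add(14, 4), Rational(1, 2))), -112) = Mul(Add(-128, Pow(18, Rational(1, 2))), -112) = Mul(Add(-128, Mul(3, Pow(2, Rational(1, 2)))), -112) = Add(14336, Mul(-336, Pow(2, Rational(1, 2))))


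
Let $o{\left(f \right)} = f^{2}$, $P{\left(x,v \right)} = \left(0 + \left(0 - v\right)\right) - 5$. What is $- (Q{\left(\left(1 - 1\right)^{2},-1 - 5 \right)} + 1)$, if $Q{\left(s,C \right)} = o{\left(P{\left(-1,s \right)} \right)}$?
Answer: $-26$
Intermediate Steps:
$P{\left(x,v \right)} = -5 - v$ ($P{\left(x,v \right)} = \left(0 - v\right) - 5 = - v - 5 = -5 - v$)
$Q{\left(s,C \right)} = \left(-5 - s\right)^{2}$
$- (Q{\left(\left(1 - 1\right)^{2},-1 - 5 \right)} + 1) = - (\left(5 + \left(1 - 1\right)^{2}\right)^{2} + 1) = - (\left(5 + 0^{2}\right)^{2} + 1) = - (\left(5 + 0\right)^{2} + 1) = - (5^{2} + 1) = - (25 + 1) = \left(-1\right) 26 = -26$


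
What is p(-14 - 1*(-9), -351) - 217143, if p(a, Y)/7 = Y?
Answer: -219600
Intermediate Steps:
p(a, Y) = 7*Y
p(-14 - 1*(-9), -351) - 217143 = 7*(-351) - 217143 = -2457 - 217143 = -219600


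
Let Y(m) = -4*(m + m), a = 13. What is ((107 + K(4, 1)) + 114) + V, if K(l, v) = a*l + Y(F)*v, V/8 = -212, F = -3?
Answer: -1399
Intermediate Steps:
Y(m) = -8*m
V = -1696 (V = 8*(-212) = -1696)
K(l, v) = 13*l + 24*v (K(l, v) = 13*l + (-8*(-3))*v = 13*l + 24*v)
((107 + K(4, 1)) + 114) + V = ((107 + (13*4 + 24*1)) + 114) - 1696 = ((107 + (52 + 24)) + 114) - 1696 = ((107 + 76) + 114) - 1696 = (183 + 114) - 1696 = 297 - 1696 = -1399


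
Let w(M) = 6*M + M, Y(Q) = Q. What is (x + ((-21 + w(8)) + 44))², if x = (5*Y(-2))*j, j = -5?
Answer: 16641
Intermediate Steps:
w(M) = 7*M
x = 50 (x = (5*(-2))*(-5) = -10*(-5) = 50)
(x + ((-21 + w(8)) + 44))² = (50 + ((-21 + 7*8) + 44))² = (50 + ((-21 + 56) + 44))² = (50 + (35 + 44))² = (50 + 79)² = 129² = 16641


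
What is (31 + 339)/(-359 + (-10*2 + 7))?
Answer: -185/186 ≈ -0.99462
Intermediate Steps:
(31 + 339)/(-359 + (-10*2 + 7)) = 370/(-359 + (-20 + 7)) = 370/(-359 - 13) = 370/(-372) = 370*(-1/372) = -185/186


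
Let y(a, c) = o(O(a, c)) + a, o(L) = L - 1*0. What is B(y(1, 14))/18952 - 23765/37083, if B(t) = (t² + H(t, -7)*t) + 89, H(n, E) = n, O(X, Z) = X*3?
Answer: -445907237/702797016 ≈ -0.63447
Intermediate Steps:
O(X, Z) = 3*X
o(L) = L (o(L) = L + 0 = L)
y(a, c) = 4*a (y(a, c) = 3*a + a = 4*a)
B(t) = 89 + 2*t² (B(t) = (t² + t*t) + 89 = (t² + t²) + 89 = 2*t² + 89 = 89 + 2*t²)
B(y(1, 14))/18952 - 23765/37083 = (89 + 2*(4*1)²)/18952 - 23765/37083 = (89 + 2*4²)*(1/18952) - 23765*1/37083 = (89 + 2*16)*(1/18952) - 23765/37083 = (89 + 32)*(1/18952) - 23765/37083 = 121*(1/18952) - 23765/37083 = 121/18952 - 23765/37083 = -445907237/702797016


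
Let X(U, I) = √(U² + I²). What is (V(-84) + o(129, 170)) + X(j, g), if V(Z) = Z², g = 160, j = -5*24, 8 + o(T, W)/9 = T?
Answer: 8345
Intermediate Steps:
o(T, W) = -72 + 9*T
j = -120
X(U, I) = √(I² + U²)
(V(-84) + o(129, 170)) + X(j, g) = ((-84)² + (-72 + 9*129)) + √(160² + (-120)²) = (7056 + (-72 + 1161)) + √(25600 + 14400) = (7056 + 1089) + √40000 = 8145 + 200 = 8345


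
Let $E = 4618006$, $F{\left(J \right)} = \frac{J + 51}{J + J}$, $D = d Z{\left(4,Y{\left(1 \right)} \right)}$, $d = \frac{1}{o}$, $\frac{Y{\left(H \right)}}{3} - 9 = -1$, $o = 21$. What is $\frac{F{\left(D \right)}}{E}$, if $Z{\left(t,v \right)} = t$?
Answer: $\frac{1075}{36944048} \approx 2.9098 \cdot 10^{-5}$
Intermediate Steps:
$Y{\left(H \right)} = 24$ ($Y{\left(H \right)} = 27 + 3 \left(-1\right) = 27 - 3 = 24$)
$d = \frac{1}{21} \approx 0.047619$
$D = \frac{4}{21}$ ($D = \frac{1}{21} \cdot 4 = \frac{4}{21} \approx 0.19048$)
$F{\left(J \right)} = \frac{51 + J}{2 J}$
$\frac{F{\left(D \right)}}{E} = \frac{\frac{1}{2} \frac{1}{\frac{4}{21}} \left(51 + \frac{4}{21}\right)}{4618006} = \frac{1}{2} \cdot \frac{21}{4} \cdot \frac{1075}{21} \cdot \frac{1}{4618006} = \frac{1075}{8} \cdot \frac{1}{4618006} = \frac{1075}{36944048}$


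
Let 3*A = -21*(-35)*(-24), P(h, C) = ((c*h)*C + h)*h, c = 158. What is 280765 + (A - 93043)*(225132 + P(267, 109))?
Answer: -121480963300652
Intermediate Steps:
P(h, C) = h*(h + 158*C*h) (P(h, C) = ((158*h)*C + h)*h = (158*C*h + h)*h = (h + 158*C*h)*h = h*(h + 158*C*h))
A = -5880 (A = (-21*(-35)*(-24))/3 = (735*(-24))/3 = (⅓)*(-17640) = -5880)
280765 + (A - 93043)*(225132 + P(267, 109)) = 280765 + (-5880 - 93043)*(225132 + 267²*(1 + 158*109)) = 280765 - 98923*(225132 + 71289*(1 + 17222)) = 280765 - 98923*(225132 + 71289*17223) = 280765 - 98923*(225132 + 1227810447) = 280765 - 98923*1228035579 = 280765 - 121480963581417 = -121480963300652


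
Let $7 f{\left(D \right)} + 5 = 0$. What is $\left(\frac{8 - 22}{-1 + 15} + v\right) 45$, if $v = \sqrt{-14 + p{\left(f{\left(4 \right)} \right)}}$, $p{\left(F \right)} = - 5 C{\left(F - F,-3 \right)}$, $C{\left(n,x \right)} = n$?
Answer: $-45 + 45 i \sqrt{14} \approx -45.0 + 168.37 i$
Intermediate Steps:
$f{\left(D \right)} = - \frac{5}{7}$ ($f{\left(D \right)} = - \frac{5}{7} + \frac{1}{7} \cdot 0 = - \frac{5}{7} + 0 = - \frac{5}{7}$)
$p{\left(F \right)} = 0$ ($p{\left(F \right)} = - 5 \left(F - F\right) = \left(-5\right) 0 = 0$)
$v = i \sqrt{14}$ ($v = \sqrt{-14 + 0} = \sqrt{-14} = i \sqrt{14} \approx 3.7417 i$)
$\left(\frac{8 - 22}{-1 + 15} + v\right) 45 = \left(\frac{8 - 22}{-1 + 15} + i \sqrt{14}\right) 45 = \left(- \frac{14}{14} + i \sqrt{14}\right) 45 = \left(\left(-14\right) \frac{1}{14} + i \sqrt{14}\right) 45 = \left(-1 + i \sqrt{14}\right) 45 = -45 + 45 i \sqrt{14}$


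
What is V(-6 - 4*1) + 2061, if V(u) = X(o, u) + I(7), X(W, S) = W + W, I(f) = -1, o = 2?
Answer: 2064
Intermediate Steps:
X(W, S) = 2*W
V(u) = 3 (V(u) = 2*2 - 1 = 4 - 1 = 3)
V(-6 - 4*1) + 2061 = 3 + 2061 = 2064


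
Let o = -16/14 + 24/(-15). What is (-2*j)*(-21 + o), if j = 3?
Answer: 4986/35 ≈ 142.46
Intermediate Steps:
o = -96/35 (o = -16*1/14 + 24*(-1/15) = -8/7 - 8/5 = -96/35 ≈ -2.7429)
(-2*j)*(-21 + o) = (-2*3)*(-21 - 96/35) = -6*(-831/35) = 4986/35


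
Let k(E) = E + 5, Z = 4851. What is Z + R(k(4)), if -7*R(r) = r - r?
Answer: 4851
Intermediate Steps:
k(E) = 5 + E
R(r) = 0 (R(r) = -(r - r)/7 = -⅐*0 = 0)
Z + R(k(4)) = 4851 + 0 = 4851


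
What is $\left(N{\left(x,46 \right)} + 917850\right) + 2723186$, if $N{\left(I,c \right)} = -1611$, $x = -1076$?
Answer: $3639425$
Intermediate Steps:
$\left(N{\left(x,46 \right)} + 917850\right) + 2723186 = \left(-1611 + 917850\right) + 2723186 = 916239 + 2723186 = 3639425$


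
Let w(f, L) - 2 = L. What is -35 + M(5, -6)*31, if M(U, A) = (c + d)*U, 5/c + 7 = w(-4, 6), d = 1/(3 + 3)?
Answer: 4595/6 ≈ 765.83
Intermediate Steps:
w(f, L) = 2 + L
d = ⅙ (d = 1/6 = ⅙ ≈ 0.16667)
c = 5 (c = 5/(-7 + (2 + 6)) = 5/(-7 + 8) = 5/1 = 5*1 = 5)
M(U, A) = 31*U/6 (M(U, A) = (5 + ⅙)*U = 31*U/6)
-35 + M(5, -6)*31 = -35 + ((31/6)*5)*31 = -35 + (155/6)*31 = -35 + 4805/6 = 4595/6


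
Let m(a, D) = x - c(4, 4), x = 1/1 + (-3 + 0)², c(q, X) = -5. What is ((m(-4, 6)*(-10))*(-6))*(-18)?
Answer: -16200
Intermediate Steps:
x = 10 (x = 1 + (-3)² = 1 + 9 = 10)
m(a, D) = 15 (m(a, D) = 10 - 1*(-5) = 10 + 5 = 15)
((m(-4, 6)*(-10))*(-6))*(-18) = ((15*(-10))*(-6))*(-18) = -150*(-6)*(-18) = 900*(-18) = -16200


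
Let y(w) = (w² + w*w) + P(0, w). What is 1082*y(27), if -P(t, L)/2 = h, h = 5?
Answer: 1566736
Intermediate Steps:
P(t, L) = -10 (P(t, L) = -2*5 = -10)
y(w) = -10 + 2*w² (y(w) = (w² + w*w) - 10 = (w² + w²) - 10 = 2*w² - 10 = -10 + 2*w²)
1082*y(27) = 1082*(-10 + 2*27²) = 1082*(-10 + 2*729) = 1082*(-10 + 1458) = 1082*1448 = 1566736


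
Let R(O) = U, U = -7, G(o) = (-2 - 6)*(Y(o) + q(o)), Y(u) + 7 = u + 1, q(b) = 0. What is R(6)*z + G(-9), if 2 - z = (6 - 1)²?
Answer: 281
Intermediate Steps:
Y(u) = -6 + u (Y(u) = -7 + (u + 1) = -7 + (1 + u) = -6 + u)
G(o) = 48 - 8*o (G(o) = (-2 - 6)*((-6 + o) + 0) = -8*(-6 + o) = 48 - 8*o)
z = -23 (z = 2 - (6 - 1)² = 2 - 1*5² = 2 - 1*25 = 2 - 25 = -23)
R(O) = -7
R(6)*z + G(-9) = -7*(-23) + (48 - 8*(-9)) = 161 + (48 + 72) = 161 + 120 = 281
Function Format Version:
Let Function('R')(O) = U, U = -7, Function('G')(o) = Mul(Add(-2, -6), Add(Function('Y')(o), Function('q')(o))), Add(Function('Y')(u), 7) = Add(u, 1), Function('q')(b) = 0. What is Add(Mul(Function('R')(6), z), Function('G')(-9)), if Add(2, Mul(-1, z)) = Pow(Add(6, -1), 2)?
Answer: 281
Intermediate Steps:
Function('Y')(u) = Add(-6, u) (Function('Y')(u) = Add(-7, Add(u, 1)) = Add(-7, Add(1, u)) = Add(-6, u))
Function('G')(o) = Add(48, Mul(-8, o)) (Function('G')(o) = Mul(Add(-2, -6), Add(Add(-6, o), 0)) = Mul(-8, Add(-6, o)) = Add(48, Mul(-8, o)))
z = -23 (z = Add(2, Mul(-1, Pow(Add(6, -1), 2))) = Add(2, Mul(-1, Pow(5, 2))) = Add(2, Mul(-1, 25)) = Add(2, -25) = -23)
Function('R')(O) = -7
Add(Mul(Function('R')(6), z), Function('G')(-9)) = Add(Mul(-7, -23), Add(48, Mul(-8, -9))) = Add(161, Add(48, 72)) = Add(161, 120) = 281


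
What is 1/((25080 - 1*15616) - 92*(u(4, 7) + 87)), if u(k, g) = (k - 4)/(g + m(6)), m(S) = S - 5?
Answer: 1/1460 ≈ 0.00068493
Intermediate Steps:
m(S) = -5 + S
u(k, g) = (-4 + k)/(1 + g) (u(k, g) = (k - 4)/(g + (-5 + 6)) = (-4 + k)/(g + 1) = (-4 + k)/(1 + g))
1/((25080 - 1*15616) - 92*(u(4, 7) + 87)) = 1/((25080 - 1*15616) - 92*((-4 + 4)/(1 + 7) + 87)) = 1/((25080 - 15616) - 92*(0/8 + 87)) = 1/(9464 - 92*((1/8)*0 + 87)) = 1/(9464 - 92*(0 + 87)) = 1/(9464 - 92*87) = 1/(9464 - 8004) = 1/1460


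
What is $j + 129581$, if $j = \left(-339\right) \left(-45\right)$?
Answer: $144836$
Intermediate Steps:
$j = 15255$
$j + 129581 = 15255 + 129581 = 144836$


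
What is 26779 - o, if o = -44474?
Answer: 71253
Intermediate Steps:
26779 - o = 26779 - 1*(-44474) = 26779 + 44474 = 71253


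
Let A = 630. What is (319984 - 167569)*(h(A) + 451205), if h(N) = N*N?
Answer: 129263923575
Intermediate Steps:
h(N) = N**2
(319984 - 167569)*(h(A) + 451205) = (319984 - 167569)*(630**2 + 451205) = 152415*(396900 + 451205) = 152415*848105 = 129263923575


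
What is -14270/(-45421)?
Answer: 14270/45421 ≈ 0.31417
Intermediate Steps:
-14270/(-45421) = -14270*(-1)/45421 = -1*(-14270/45421) = 14270/45421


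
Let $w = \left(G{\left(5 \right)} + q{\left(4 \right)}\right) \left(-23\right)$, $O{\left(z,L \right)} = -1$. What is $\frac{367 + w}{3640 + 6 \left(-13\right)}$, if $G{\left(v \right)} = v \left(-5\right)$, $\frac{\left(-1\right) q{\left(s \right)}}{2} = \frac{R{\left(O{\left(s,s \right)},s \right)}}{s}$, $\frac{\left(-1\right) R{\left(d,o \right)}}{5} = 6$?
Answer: $\frac{597}{3562} \approx 0.1676$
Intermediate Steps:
$R{\left(d,o \right)} = -30$ ($R{\left(d,o \right)} = \left(-5\right) 6 = -30$)
$q{\left(s \right)} = \frac{60}{s}$ ($q{\left(s \right)} = - 2 \left(- \frac{30}{s}\right) = \frac{60}{s}$)
$G{\left(v \right)} = - 5 v$
$w = 230$ ($w = \left(\left(-5\right) 5 + \frac{60}{4}\right) \left(-23\right) = \left(-25 + 60 \cdot \frac{1}{4}\right) \left(-23\right) = \left(-25 + 15\right) \left(-23\right) = \left(-10\right) \left(-23\right) = 230$)
$\frac{367 + w}{3640 + 6 \left(-13\right)} = \frac{367 + 230}{3640 + 6 \left(-13\right)} = \frac{597}{3640 - 78} = \frac{597}{3562}$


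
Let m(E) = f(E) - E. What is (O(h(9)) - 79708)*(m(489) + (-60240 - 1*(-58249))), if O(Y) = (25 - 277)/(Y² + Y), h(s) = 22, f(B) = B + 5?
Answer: 40050172500/253 ≈ 1.5830e+8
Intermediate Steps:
f(B) = 5 + B
m(E) = 5 (m(E) = (5 + E) - E = 5)
O(Y) = -252/(Y + Y²)
(O(h(9)) - 79708)*(m(489) + (-60240 - 1*(-58249))) = (-252/(22*(1 + 22)) - 79708)*(5 + (-60240 - 1*(-58249))) = (-252*1/22/23 - 79708)*(5 + (-60240 + 58249)) = (-252*1/22*1/23 - 79708)*(5 - 1991) = (-126/253 - 79708)*(-1986) = -20166250/253*(-1986) = 40050172500/253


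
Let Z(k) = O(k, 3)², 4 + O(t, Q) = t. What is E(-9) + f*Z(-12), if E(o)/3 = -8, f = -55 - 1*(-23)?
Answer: -8216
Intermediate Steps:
O(t, Q) = -4 + t
f = -32 (f = -55 + 23 = -32)
Z(k) = (-4 + k)²
E(o) = -24 (E(o) = 3*(-8) = -24)
E(-9) + f*Z(-12) = -24 - 32*(-4 - 12)² = -24 - 32*(-16)² = -24 - 32*256 = -24 - 8192 = -8216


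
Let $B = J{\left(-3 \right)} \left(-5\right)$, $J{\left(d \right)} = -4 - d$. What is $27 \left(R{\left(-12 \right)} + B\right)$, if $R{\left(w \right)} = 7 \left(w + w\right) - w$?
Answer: $-4077$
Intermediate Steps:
$B = 5$ ($B = \left(-4 - -3\right) \left(-5\right) = \left(-4 + 3\right) \left(-5\right) = \left(-1\right) \left(-5\right) = 5$)
$R{\left(w \right)} = 13 w$ ($R{\left(w \right)} = 7 \cdot 2 w - w = 14 w - w = 13 w$)
$27 \left(R{\left(-12 \right)} + B\right) = 27 \left(13 \left(-12\right) + 5\right) = 27 \left(-156 + 5\right) = 27 \left(-151\right) = -4077$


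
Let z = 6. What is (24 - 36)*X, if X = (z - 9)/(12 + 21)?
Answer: 12/11 ≈ 1.0909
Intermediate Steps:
X = -1/11 (X = (6 - 9)/(12 + 21) = -3/33 = -3*1/33 = -1/11 ≈ -0.090909)
(24 - 36)*X = (24 - 36)*(-1/11) = -12*(-1/11) = 12/11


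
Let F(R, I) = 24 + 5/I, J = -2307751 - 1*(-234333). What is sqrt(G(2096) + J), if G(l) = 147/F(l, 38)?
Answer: 8*I*sqrt(555965965)/131 ≈ 1439.9*I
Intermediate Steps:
J = -2073418 (J = -2307751 + 234333 = -2073418)
G(l) = 798/131 (G(l) = 147/(24 + 5/38) = 147/(917/38) = 147*(38/917) = 798/131)
sqrt(G(2096) + J) = sqrt(798/131 - 2073418) = sqrt(-271616960/131) = 8*I*sqrt(555965965)/131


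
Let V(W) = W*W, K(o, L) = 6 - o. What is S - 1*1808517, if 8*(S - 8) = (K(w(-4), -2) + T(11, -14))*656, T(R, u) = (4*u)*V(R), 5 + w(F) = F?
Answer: -2362911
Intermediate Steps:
w(F) = -5 + F
V(W) = W²
T(R, u) = 4*u*R² (T(R, u) = (4*u)*R² = 4*u*R²)
S = -554394 (S = 8 + (((6 - (-5 - 4)) + 4*(-14)*11²)*656)/8 = 8 + (((6 - 1*(-9)) + 4*(-14)*121)*656)/8 = 8 + (((6 + 9) - 6776)*656)/8 = 8 + ((15 - 6776)*656)/8 = 8 + (-6761*656)/8 = 8 + (⅛)*(-4435216) = 8 - 554402 = -554394)
S - 1*1808517 = -554394 - 1*1808517 = -554394 - 1808517 = -2362911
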